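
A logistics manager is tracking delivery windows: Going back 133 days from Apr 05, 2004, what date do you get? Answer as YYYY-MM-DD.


Start: 2004-04-05
Subtracting 133 days
Days already passed in April: 5
After going back through April: 128 more days to subtract
March 2004: 31 days, 97 remaining
February 2004: 29 days, 68 remaining
January 2004: 31 days, 37 remaining
December 2003: 31 days, 6 remaining
Result: 2003-11-24

2003-11-24


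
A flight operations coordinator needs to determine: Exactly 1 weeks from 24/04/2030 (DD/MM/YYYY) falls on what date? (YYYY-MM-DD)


Start: 2030-04-24
Weeks to add: 1
Convert to days: 1 x 7 = 7 days
Add 7 days to 2030-04-24
Result: 2030-05-01

2030-05-01


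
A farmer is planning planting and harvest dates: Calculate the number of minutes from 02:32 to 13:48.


Start time: 02:32 = 152 minutes from midnight
End time: 13:48 = 828 minutes from midnight
Difference: 828 - 152 = 676 minutes
That is 11 hours and 16 minutes

676


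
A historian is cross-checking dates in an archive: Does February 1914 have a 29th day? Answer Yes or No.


Year: 1914
Divisible by 4? 1914 / 4 = 478.5 -> No
Not divisible by 4, so NOT a leap year

No


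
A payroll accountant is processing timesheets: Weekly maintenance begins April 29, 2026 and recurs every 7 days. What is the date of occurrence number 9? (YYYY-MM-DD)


First occurrence: 2026-04-29 (occurrence 1)
Each occurrence is 7 days after the previous.
Occurrence 9 is 8 weeks after the first.
8 weeks = 56 days
2026-04-29 + 56 days = 2026-06-24

2026-06-24


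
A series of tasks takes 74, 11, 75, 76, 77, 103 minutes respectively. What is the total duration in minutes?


Durations: 74, 11, 75, 76, 77, 103
Running sum: 74
+ 11 = 85
+ 75 = 160
+ 76 = 236
+ 77 = 313
+ 103 = 416
Total duration: 416 minutes
That is 6 hours and 56 minutes

416


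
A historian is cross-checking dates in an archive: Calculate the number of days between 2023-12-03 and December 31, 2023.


Start: December 03, 2023
End: December 31, 2023
Days left in December: 28
Total: 28 days

28


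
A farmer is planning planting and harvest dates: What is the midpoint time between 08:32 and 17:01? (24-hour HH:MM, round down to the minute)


Start time: 08:32 = 512 minutes from midnight
End time: 17:01 = 1021 minutes from midnight
Sum: 512 + 1021 = 1533
Midpoint: 1533 / 2 = 766 minutes
Convert: 766 / 60 = 12 hours, 46 minutes
Result: 12:46

12:46


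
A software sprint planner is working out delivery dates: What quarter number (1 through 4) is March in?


Month: March (month 3)
Q1: January-March (months 1-3)
Q2: April-June (months 4-6)
Q3: July-September (months 7-9)
Q4: October-December (months 10-12)
Month 3 falls in Q1

1


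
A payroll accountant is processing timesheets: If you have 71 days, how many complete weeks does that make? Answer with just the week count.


Total days: 71
Days per week: 7
Division: 71 / 7 = 10 remainder 1
Complete weeks: 10
Remaining days: 1

10


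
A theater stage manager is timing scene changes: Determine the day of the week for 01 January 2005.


Date: 2005-01-01
January 1, 2005 is a Saturday
Day of year: 1
Offset from Jan 1: 0 days
0 mod 7 = 0
Result: Saturday

Saturday


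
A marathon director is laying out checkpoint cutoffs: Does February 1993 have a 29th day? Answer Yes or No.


Year: 1993
Divisible by 4? 1993 / 4 = 498.25 -> No
Not divisible by 4, so NOT a leap year

No


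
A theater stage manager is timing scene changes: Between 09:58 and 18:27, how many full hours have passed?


Start: 09:58
End: 18:27
Hour difference: 18 - 9 = 9 hours
Minute difference: 27 - 58 = -31 minutes
Total minutes: 509
Complete hours: 509 / 60 = 8 (remainder 29)

8


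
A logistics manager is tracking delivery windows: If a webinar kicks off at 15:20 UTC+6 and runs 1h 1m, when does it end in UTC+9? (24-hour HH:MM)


Start: 15:20 in UTC+6
Step 1 - add duration:
  minutes: 20 + 1 = 21
  hours: 15 + 1 + 0 = 16
  end in UTC+6: 16:21
Step 2 - convert UTC+6 -> UTC+9:
  offset difference: 9 - (6) = 3 hours
  16 + (3) = 19 -> mod 24 = 19
Result: 19:21 in UTC+9

19:21


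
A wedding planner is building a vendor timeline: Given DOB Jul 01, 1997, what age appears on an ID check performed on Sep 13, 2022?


Birth: 1997-07-01
Reference: 2022-09-13
Year difference: 2022 - 1997 = 25
Has birthday (07-01) occurred by 09-13? Yes
Age in full years: 25

25


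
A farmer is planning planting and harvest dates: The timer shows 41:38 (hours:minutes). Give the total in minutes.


Hours: 41
Minutes: 38
Convert hours to minutes: 41 x 60 = 2460
Add remaining minutes: 2460 + 38 = 2498

2498


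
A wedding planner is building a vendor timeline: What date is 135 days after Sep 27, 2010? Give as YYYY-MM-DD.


Start: 2010-09-27
Adding 135 days
Days remaining in September: 3
After September: 132 days still to add
October 2010: 31 days, 101 remaining
November 2010: 30 days, 71 remaining
December 2010: 31 days, 40 remaining
January 2011: 31 days, 9 remaining
Result: 2011-02-09

2011-02-09


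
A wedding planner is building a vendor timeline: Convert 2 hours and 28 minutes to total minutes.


Hours: 2
Extra minutes: 28
Minutes per hour: 60
Hours to minutes: 2 x 60 = 120
Total: 120 + 28 = 148

148


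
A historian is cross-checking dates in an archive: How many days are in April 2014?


Month: April
Year: 2014
April is a 30-day month
Total: 30 days

30


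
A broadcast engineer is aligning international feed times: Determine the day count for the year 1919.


Year: 1919
Check leap year rules:
Divisible by 4? No
1919 is not a leap year
Days: 365

365


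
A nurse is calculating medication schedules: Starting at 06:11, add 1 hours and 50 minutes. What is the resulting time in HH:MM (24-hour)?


Start time: 06:11
Adding: 1 hours 50 minutes
Minutes: 11 + 50 = 61
Minute overflow: 61 >= 60, so carry 1 hour, minutes = 1
Hours: 6 + 1 + 1 = 8
Result: 08:01

08:01


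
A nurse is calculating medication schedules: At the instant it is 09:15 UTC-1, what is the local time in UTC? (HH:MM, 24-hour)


Local time: 09:15 at UTC-1 (offset -1h)
Target zone: UTC (offset 0h)
Difference: 0 - (-1) = 1 hours
Calculation: 9 + (1) = 10
Result: 10:15

10:15


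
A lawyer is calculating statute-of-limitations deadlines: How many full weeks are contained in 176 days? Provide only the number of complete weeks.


Total days: 176
Days per week: 7
Division: 176 / 7 = 25 remainder 1
Complete weeks: 25
Remaining days: 1

25


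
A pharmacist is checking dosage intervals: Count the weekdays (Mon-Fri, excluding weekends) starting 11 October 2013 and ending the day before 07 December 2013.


Start: 2013-10-11 (Friday)
End (exclusive): 2013-12-07 (Saturday)
Total calendar days: 57
Full weeks: 57 // 7 = 8 -> 40 weekdays
Remaining 1 days starting on Friday:
  Fri(w) -> 1 weekdays
Total business days: 40 + 1 = 41

41


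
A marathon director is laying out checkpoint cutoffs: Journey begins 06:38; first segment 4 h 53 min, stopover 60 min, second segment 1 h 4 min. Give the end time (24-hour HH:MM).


Depart: 06:38
Leg 1: +293 min -> 11:31
Layover: +60 min -> 12:31
Leg 2: +64 min -> 13:35
Total travel: 417 minutes = 6h 57m
Arrival: 13:35

13:35


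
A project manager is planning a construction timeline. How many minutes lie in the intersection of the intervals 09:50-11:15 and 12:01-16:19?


Interval A: [590, 675] minutes from midnight
Interval B: [721, 979] minutes from midnight
Overlap start = max(590, 721) = 721
Overlap end = min(675, 979) = 675
End <= start, so the intervals do not overlap: 0 minutes

0


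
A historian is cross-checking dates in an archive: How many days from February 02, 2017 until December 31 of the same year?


Start: February 02, 2017
End: December 31, 2017
Days left in February: 26
March: 31
April: 30
May: 31
June: 30
... plus remaining months
Sum of remaining months: 306
Total: 26 + 306 = 332

332


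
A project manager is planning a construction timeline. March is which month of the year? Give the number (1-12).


Calendar month order:
2. February
3. March <--
4. April
March is month number 3

3


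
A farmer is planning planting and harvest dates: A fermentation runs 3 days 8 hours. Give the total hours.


Days: 3
Extra hours: 8
Hours per day: 24
Days to hours: 3 x 24 = 72
Total: 72 + 8 = 80

80


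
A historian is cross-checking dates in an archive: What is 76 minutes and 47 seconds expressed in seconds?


Minutes: 76
Extra seconds: 47
Seconds per minute: 60
Minutes to seconds: 76 x 60 = 4560
Total: 4560 + 47 = 4607

4607


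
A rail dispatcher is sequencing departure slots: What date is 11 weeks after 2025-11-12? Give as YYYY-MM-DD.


Start: 2025-11-12
Weeks to add: 11
Convert to days: 11 x 7 = 77 days
Add 77 days to 2025-11-12
Result: 2026-01-28

2026-01-28


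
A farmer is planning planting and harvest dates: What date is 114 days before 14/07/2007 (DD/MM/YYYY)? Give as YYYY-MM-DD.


Start: 2007-07-14
Subtracting 114 days
Days already passed in July: 14
After going back through July: 100 more days to subtract
June 2007: 30 days, 70 remaining
May 2007: 31 days, 39 remaining
April 2007: 30 days, 9 remaining
March 2007 has 31 days, need 9
Result: 2007-03-22

2007-03-22


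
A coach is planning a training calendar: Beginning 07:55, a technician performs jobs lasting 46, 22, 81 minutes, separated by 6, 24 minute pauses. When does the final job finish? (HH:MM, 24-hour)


Start: 07:55 = 475 min from midnight
  after task 1 (46 min): 08:41
  after break (6 min): 08:47
  after task 2 (22 min): 09:09
  after break (24 min): 09:33
  after task 3 (81 min): 10:54
Total elapsed: 179 minutes
End time: 10:54

10:54


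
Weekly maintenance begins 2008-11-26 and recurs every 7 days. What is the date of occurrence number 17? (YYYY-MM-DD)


First occurrence: 2008-11-26 (occurrence 1)
Each occurrence is 7 days after the previous.
Occurrence 17 is 16 weeks after the first.
16 weeks = 112 days
2008-11-26 + 112 days = 2009-03-18

2009-03-18


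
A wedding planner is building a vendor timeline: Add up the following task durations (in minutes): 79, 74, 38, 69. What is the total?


Durations: 79, 74, 38, 69
Running sum: 79
+ 74 = 153
+ 38 = 191
+ 69 = 260
Total duration: 260 minutes
That is 4 hours and 20 minutes

260


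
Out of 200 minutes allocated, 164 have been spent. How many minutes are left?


Total budget: 200 minutes
Time used: 164 minutes
Remaining: 200 - 164 = 36 minutes
Percent used: 82.0%
Percent remaining: 18.0%

36


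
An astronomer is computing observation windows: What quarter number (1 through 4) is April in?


Month: April (month 4)
Q1: January-March (months 1-3)
Q2: April-June (months 4-6)
Q3: July-September (months 7-9)
Q4: October-December (months 10-12)
Month 4 falls in Q2

2


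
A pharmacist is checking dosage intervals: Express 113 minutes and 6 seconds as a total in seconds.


Minutes: 113
Seconds: 6
Convert minutes to seconds: 113 x 60 = 6780
Add remaining seconds: 6780 + 6 = 6786

6786


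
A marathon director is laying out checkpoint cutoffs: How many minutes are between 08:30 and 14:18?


Start time: 08:30 = 510 minutes from midnight
End time: 14:18 = 858 minutes from midnight
Difference: 858 - 510 = 348 minutes
That is 5 hours and 48 minutes

348


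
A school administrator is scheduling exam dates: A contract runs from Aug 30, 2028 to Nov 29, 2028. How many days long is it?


Start date: 2028-08-30
End date: 2028-11-29
Aug 2028: +2 days
Sep 2028: +30 days
Oct 2028: +31 days
Nov 2028: +28 days
Total: 91 days

91


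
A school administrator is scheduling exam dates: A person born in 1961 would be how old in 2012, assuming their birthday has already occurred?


Birth year: 1961
Current year: 2012
Age = current year - birth year
Age = 2012 - 1961 = 51

51


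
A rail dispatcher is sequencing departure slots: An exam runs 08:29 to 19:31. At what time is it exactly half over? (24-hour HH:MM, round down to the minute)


Start time: 08:29 = 509 minutes from midnight
End time: 19:31 = 1171 minutes from midnight
Sum: 509 + 1171 = 1680
Midpoint: 1680 / 2 = 840 minutes
Convert: 840 / 60 = 14 hours, 0 minutes
Result: 14:00

14:00


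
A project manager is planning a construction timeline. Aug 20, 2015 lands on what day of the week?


Date: 2015-08-20
January 1, 2015 is a Thursday
Day of year: 232
Offset from Jan 1: 231 days
231 mod 7 = 0
Result: Thursday

Thursday


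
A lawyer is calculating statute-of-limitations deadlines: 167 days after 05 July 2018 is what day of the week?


Start: 2018-07-05 (Thursday)
Step 1 - find target date: add 167 days
  2018-07-05 + 167 days = 2018-12-19
Step 2 - day of week:
  167 mod 7 = 6
  Thursday + 6 days -> Wednesday
Result: Wednesday (2018-12-19)

Wednesday


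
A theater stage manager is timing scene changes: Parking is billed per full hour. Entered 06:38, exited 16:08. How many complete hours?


Start: 06:38
End: 16:08
Hour difference: 16 - 6 = 10 hours
Minute difference: 8 - 38 = -30 minutes
Total minutes: 570
Complete hours: 570 / 60 = 9 (remainder 30)

9


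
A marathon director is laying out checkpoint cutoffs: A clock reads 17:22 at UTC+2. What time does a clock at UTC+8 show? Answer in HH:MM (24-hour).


Local time: 17:22 at UTC+2 (offset 2h)
Target zone: UTC+8 (offset 8h)
Difference: 8 - (2) = 6 hours
Calculation: 17 + (6) = 23
Result: 23:22

23:22


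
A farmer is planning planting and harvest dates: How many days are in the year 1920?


Year: 1920
Check leap year rules:
Divisible by 4? Yes
Divisible by 100? No
1920 is a leap year
Days: 366

366


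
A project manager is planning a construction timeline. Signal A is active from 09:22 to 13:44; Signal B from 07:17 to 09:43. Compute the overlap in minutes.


Interval A: [562, 824] minutes from midnight
Interval B: [437, 583] minutes from midnight
Overlap start = max(562, 437) = 562
Overlap end = min(824, 583) = 583
Overlap = 583 - 562 = 21 minutes

21


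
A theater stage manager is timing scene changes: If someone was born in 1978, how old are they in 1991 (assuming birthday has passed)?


Birth year: 1978
Current year: 1991
Age = current year - birth year
Age = 1991 - 1978 = 13

13


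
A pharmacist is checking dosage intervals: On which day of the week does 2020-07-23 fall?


Date: 2020-07-23
January 1, 2020 is a Wednesday
Day of year: 205
Offset from Jan 1: 204 days
204 mod 7 = 1
Result: Thursday

Thursday


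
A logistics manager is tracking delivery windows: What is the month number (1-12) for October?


Calendar month order:
9. September
10. October <--
11. November
October is month number 10

10


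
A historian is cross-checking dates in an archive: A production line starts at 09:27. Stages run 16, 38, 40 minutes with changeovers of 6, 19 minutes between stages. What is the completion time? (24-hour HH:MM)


Start: 09:27 = 567 min from midnight
  after task 1 (16 min): 09:43
  after break (6 min): 09:49
  after task 2 (38 min): 10:27
  after break (19 min): 10:46
  after task 3 (40 min): 11:26
Total elapsed: 119 minutes
End time: 11:26

11:26


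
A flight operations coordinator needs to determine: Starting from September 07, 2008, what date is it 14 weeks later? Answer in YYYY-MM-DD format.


Start: 2008-09-07
Weeks to add: 14
Convert to days: 14 x 7 = 98 days
Add 98 days to 2008-09-07
Result: 2008-12-14

2008-12-14


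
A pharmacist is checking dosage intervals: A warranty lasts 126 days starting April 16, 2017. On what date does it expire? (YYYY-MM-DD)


Start: 2017-04-16
Adding 126 days
Days remaining in April: 14
After April: 112 days still to add
May 2017: 31 days, 81 remaining
June 2017: 30 days, 51 remaining
July 2017: 31 days, 20 remaining
August 2017 has 31 days, need 20
Result: 2017-08-20

2017-08-20


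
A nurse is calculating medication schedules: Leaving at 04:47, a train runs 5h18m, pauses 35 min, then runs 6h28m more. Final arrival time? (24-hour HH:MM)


Depart: 04:47
Leg 1: +318 min -> 10:05
Layover: +35 min -> 10:40
Leg 2: +388 min -> 17:08
Total travel: 741 minutes = 12h 21m
Arrival: 17:08

17:08


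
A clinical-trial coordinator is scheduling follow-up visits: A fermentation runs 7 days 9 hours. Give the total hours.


Days: 7
Extra hours: 9
Hours per day: 24
Days to hours: 7 x 24 = 168
Total: 168 + 9 = 177

177


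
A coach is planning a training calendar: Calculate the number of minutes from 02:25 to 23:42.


Start time: 02:25 = 145 minutes from midnight
End time: 23:42 = 1422 minutes from midnight
Difference: 1422 - 145 = 1277 minutes
That is 21 hours and 17 minutes

1277


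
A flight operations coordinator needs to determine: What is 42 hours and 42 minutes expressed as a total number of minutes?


Hours: 42
Minutes: 42
Convert hours to minutes: 42 x 60 = 2520
Add remaining minutes: 2520 + 42 = 2562

2562


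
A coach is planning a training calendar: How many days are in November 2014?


Month: November
Year: 2014
November is a 30-day month
Total: 30 days

30


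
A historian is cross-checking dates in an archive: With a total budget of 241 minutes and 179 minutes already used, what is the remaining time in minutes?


Total budget: 241 minutes
Time used: 179 minutes
Remaining: 241 - 179 = 62 minutes
Percent used: 74.3%
Percent remaining: 25.7%

62


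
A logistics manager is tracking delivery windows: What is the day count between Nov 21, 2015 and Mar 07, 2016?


Start date: 2015-11-21
End date: 2016-03-07
Nov 2015: +10 days
Dec 2015: +31 days
Jan 2016: +31 days
Feb 2016: +29 days
Mar 2016: +6 days
Total: 107 days

107


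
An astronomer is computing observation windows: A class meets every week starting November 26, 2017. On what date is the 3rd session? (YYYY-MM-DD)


First occurrence: 2017-11-26 (occurrence 1)
Each occurrence is 7 days after the previous.
Occurrence 3 is 2 weeks after the first.
2 weeks = 14 days
2017-11-26 + 14 days = 2017-12-10

2017-12-10


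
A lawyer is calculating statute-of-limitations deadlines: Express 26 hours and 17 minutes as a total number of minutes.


Hours: 26
Extra minutes: 17
Minutes per hour: 60
Hours to minutes: 26 x 60 = 1560
Total: 1560 + 17 = 1577

1577


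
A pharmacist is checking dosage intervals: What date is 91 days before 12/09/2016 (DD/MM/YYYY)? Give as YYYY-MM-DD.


Start: 2016-09-12
Subtracting 91 days
Days already passed in September: 12
After going back through September: 79 more days to subtract
August 2016: 31 days, 48 remaining
July 2016: 31 days, 17 remaining
June 2016 has 30 days, need 17
Result: 2016-06-13

2016-06-13


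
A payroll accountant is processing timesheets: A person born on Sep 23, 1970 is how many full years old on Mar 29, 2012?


Birth: 1970-09-23
Reference: 2012-03-29
Year difference: 2012 - 1970 = 42
Has birthday (09-23) occurred by 03-29? No
Birthday not yet reached this year -> subtract 1
Age in full years: 41

41


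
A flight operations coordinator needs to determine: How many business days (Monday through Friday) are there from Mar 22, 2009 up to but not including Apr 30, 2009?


Start: 2009-03-22 (Sunday)
End (exclusive): 2009-04-30 (Thursday)
Total calendar days: 39
Full weeks: 39 // 7 = 5 -> 25 weekdays
Remaining 4 days starting on Sunday:
  Sun(-), Mon(w), Tue(w), Wed(w) -> 3 weekdays
Total business days: 25 + 3 = 28

28


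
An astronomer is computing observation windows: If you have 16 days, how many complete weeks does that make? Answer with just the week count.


Total days: 16
Days per week: 7
Division: 16 / 7 = 2 remainder 2
Complete weeks: 2
Remaining days: 2

2


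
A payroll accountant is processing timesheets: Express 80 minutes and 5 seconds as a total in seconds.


Minutes: 80
Seconds: 5
Convert minutes to seconds: 80 x 60 = 4800
Add remaining seconds: 4800 + 5 = 4805

4805


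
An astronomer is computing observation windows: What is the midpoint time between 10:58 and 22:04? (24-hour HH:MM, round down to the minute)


Start time: 10:58 = 658 minutes from midnight
End time: 22:04 = 1324 minutes from midnight
Sum: 658 + 1324 = 1982
Midpoint: 1982 / 2 = 991 minutes
Convert: 991 / 60 = 16 hours, 31 minutes
Result: 16:31

16:31


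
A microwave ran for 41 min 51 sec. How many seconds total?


Minutes: 41
Extra seconds: 51
Seconds per minute: 60
Minutes to seconds: 41 x 60 = 2460
Total: 2460 + 51 = 2511

2511


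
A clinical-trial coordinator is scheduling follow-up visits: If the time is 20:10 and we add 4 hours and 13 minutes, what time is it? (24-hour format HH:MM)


Start time: 20:10
Adding: 4 hours 13 minutes
Minutes: 10 + 13 = 23
Hours: 20 + 4 + 0 = 24
Hour wraparound: 24 mod 24 = 0
Result: 00:23

00:23


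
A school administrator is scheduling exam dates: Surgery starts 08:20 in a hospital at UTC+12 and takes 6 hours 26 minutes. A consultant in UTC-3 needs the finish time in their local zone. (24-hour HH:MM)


Start: 08:20 in UTC+12
Step 1 - add duration:
  minutes: 20 + 26 = 46
  hours: 8 + 6 + 0 = 14
  end in UTC+12: 14:46
Step 2 - convert UTC+12 -> UTC-3:
  offset difference: -3 - (12) = -15 hours
  14 + (-15) = -1 -> mod 24 = 23
Result: 23:46 in UTC-3

23:46


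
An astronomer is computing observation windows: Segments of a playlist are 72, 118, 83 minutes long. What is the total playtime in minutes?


Durations: 72, 118, 83
Running sum: 72
+ 118 = 190
+ 83 = 273
Total duration: 273 minutes
That is 4 hours and 33 minutes

273


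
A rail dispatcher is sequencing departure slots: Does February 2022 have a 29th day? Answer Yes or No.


Year: 2022
Divisible by 4? 2022 / 4 = 505.5 -> No
Not divisible by 4, so NOT a leap year

No


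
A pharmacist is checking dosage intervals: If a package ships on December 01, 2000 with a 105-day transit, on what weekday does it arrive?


Start: 2000-12-01 (Friday)
Step 1 - find target date: add 105 days
  2000-12-01 + 105 days = 2001-03-16
Step 2 - day of week:
  105 mod 7 = 0
  Friday + 0 days -> Friday
Result: Friday (2001-03-16)

Friday


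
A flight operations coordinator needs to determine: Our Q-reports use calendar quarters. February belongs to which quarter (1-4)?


Month: February (month 2)
Q1: January-March (months 1-3)
Q2: April-June (months 4-6)
Q3: July-September (months 7-9)
Q4: October-December (months 10-12)
Month 2 falls in Q1

1


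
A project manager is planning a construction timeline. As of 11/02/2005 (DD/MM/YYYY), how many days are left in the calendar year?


Start: February 11, 2005
End: December 31, 2005
Days left in February: 17
March: 31
April: 30
May: 31
June: 30
... plus remaining months
Sum of remaining months: 306
Total: 17 + 306 = 323

323


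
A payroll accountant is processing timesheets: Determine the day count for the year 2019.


Year: 2019
Check leap year rules:
Divisible by 4? No
2019 is not a leap year
Days: 365

365


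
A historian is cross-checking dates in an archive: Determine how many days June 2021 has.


Month: June
Year: 2021
June is a 30-day month
Total: 30 days

30


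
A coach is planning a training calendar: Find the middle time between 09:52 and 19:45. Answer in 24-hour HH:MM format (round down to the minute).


Start time: 09:52 = 592 minutes from midnight
End time: 19:45 = 1185 minutes from midnight
Sum: 592 + 1185 = 1777
Midpoint: 1777 / 2 = 888 minutes
Convert: 888 / 60 = 14 hours, 48 minutes
Result: 14:48

14:48


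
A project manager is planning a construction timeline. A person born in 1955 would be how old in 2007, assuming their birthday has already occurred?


Birth year: 1955
Current year: 2007
Age = current year - birth year
Age = 2007 - 1955 = 52

52


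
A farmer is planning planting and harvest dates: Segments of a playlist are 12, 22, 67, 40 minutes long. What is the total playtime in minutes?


Durations: 12, 22, 67, 40
Running sum: 12
+ 22 = 34
+ 67 = 101
+ 40 = 141
Total duration: 141 minutes
That is 2 hours and 21 minutes

141


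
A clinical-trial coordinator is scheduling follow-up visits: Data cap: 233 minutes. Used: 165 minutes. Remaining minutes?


Total budget: 233 minutes
Time used: 165 minutes
Remaining: 233 - 165 = 68 minutes
Percent used: 70.8%
Percent remaining: 29.2%

68


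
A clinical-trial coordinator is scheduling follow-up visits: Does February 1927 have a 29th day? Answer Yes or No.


Year: 1927
Divisible by 4? 1927 / 4 = 481.75 -> No
Not divisible by 4, so NOT a leap year

No


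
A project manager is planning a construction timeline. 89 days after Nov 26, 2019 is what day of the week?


Start: 2019-11-26 (Tuesday)
Step 1 - find target date: add 89 days
  2019-11-26 + 89 days = 2020-02-23
Step 2 - day of week:
  89 mod 7 = 5
  Tuesday + 5 days -> Sunday
Result: Sunday (2020-02-23)

Sunday


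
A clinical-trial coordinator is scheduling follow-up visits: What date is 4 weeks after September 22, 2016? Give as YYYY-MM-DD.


Start: 2016-09-22
Weeks to add: 4
Convert to days: 4 x 7 = 28 days
Add 28 days to 2016-09-22
Result: 2016-10-20

2016-10-20


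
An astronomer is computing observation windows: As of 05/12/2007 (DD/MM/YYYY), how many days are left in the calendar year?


Start: December 05, 2007
End: December 31, 2007
Days left in December: 26
Total: 26 days

26


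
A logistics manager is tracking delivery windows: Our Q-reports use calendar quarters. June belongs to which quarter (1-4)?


Month: June (month 6)
Q1: January-March (months 1-3)
Q2: April-June (months 4-6)
Q3: July-September (months 7-9)
Q4: October-December (months 10-12)
Month 6 falls in Q2

2


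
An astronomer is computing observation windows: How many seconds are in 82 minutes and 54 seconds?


Minutes: 82
Extra seconds: 54
Seconds per minute: 60
Minutes to seconds: 82 x 60 = 4920
Total: 4920 + 54 = 4974

4974


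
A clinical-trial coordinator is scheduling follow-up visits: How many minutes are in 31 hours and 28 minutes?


Hours: 31
Extra minutes: 28
Minutes per hour: 60
Hours to minutes: 31 x 60 = 1860
Total: 1860 + 28 = 1888

1888


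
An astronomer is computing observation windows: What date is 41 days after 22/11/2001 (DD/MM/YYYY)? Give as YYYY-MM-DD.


Start: 2001-11-22
Adding 41 days
Days remaining in November: 8
After November: 33 days still to add
December 2001: 31 days, 2 remaining
January 2002 has 31 days, need 2
Result: 2002-01-02

2002-01-02


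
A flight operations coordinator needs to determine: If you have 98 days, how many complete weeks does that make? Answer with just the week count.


Total days: 98
Days per week: 7
Division: 98 / 7 = 14 remainder 0
Complete weeks: 14
Remaining days: 0

14


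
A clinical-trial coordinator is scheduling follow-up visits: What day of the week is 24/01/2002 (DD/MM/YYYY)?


Date: 2002-01-24
January 1, 2002 is a Tuesday
Day of year: 24
Offset from Jan 1: 23 days
23 mod 7 = 2
Result: Thursday

Thursday


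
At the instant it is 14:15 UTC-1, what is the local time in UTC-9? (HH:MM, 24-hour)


Local time: 14:15 at UTC-1 (offset -1h)
Target zone: UTC-9 (offset -9h)
Difference: -9 - (-1) = -8 hours
Calculation: 14 + (-8) = 6
Result: 06:15

06:15


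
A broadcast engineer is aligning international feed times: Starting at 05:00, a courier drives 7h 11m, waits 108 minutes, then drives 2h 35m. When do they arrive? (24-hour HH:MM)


Depart: 05:00
Leg 1: +431 min -> 12:11
Layover: +108 min -> 13:59
Leg 2: +155 min -> 16:34
Total travel: 694 minutes = 11h 34m
Arrival: 16:34

16:34


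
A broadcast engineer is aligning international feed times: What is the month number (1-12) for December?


Calendar month order:
11. November
12. December <--
December is month number 12

12


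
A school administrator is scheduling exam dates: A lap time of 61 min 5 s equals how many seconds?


Minutes: 61
Seconds: 5
Convert minutes to seconds: 61 x 60 = 3660
Add remaining seconds: 3660 + 5 = 3665

3665


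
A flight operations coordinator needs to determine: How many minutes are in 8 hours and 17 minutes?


Hours: 8
Minutes: 17
Convert hours to minutes: 8 x 60 = 480
Add remaining minutes: 480 + 17 = 497

497


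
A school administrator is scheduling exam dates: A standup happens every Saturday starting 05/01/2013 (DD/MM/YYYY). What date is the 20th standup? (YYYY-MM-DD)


First occurrence: 2013-01-05 (occurrence 1)
Each occurrence is 7 days after the previous.
Occurrence 20 is 19 weeks after the first.
19 weeks = 133 days
2013-01-05 + 133 days = 2013-05-18

2013-05-18


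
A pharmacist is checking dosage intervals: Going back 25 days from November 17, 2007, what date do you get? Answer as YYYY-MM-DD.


Start: 2007-11-17
Subtracting 25 days
Days already passed in November: 17
After going back through November: 8 more days to subtract
October 2007 has 31 days, need 8
Result: 2007-10-23

2007-10-23


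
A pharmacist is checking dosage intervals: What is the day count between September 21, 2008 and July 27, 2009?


Start date: 2008-09-21
End date: 2009-07-27
Sep 2008: +10 days
Oct 2008: +31 days
Nov 2008: +30 days
... (8 more months)
Total: 309 days

309


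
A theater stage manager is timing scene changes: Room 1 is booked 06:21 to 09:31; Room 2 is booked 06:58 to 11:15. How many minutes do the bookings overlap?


Interval A: [381, 571] minutes from midnight
Interval B: [418, 675] minutes from midnight
Overlap start = max(381, 418) = 418
Overlap end = min(571, 675) = 571
Overlap = 571 - 418 = 153 minutes

153


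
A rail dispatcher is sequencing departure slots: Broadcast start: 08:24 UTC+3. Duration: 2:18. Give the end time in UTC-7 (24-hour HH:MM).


Start: 08:24 in UTC+3
Step 1 - add duration:
  minutes: 24 + 18 = 42
  hours: 8 + 2 + 0 = 10
  end in UTC+3: 10:42
Step 2 - convert UTC+3 -> UTC-7:
  offset difference: -7 - (3) = -10 hours
  10 + (-10) = 0 -> mod 24 = 0
Result: 00:42 in UTC-7

00:42


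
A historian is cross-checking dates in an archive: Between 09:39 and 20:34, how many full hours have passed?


Start: 09:39
End: 20:34
Hour difference: 20 - 9 = 11 hours
Minute difference: 34 - 39 = -5 minutes
Total minutes: 655
Complete hours: 655 / 60 = 10 (remainder 55)

10


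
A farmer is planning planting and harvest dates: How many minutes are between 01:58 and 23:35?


Start time: 01:58 = 118 minutes from midnight
End time: 23:35 = 1415 minutes from midnight
Difference: 1415 - 118 = 1297 minutes
That is 21 hours and 37 minutes

1297


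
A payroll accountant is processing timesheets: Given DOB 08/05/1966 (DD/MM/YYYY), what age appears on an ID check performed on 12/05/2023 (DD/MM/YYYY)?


Birth: 1966-05-08
Reference: 2023-05-12
Year difference: 2023 - 1966 = 57
Has birthday (05-08) occurred by 05-12? Yes
Age in full years: 57

57


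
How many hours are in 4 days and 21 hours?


Days: 4
Extra hours: 21
Hours per day: 24
Days to hours: 4 x 24 = 96
Total: 96 + 21 = 117

117


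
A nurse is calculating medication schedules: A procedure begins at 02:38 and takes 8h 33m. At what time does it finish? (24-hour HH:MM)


Start time: 02:38
Adding: 8 hours 33 minutes
Minutes: 38 + 33 = 71
Minute overflow: 71 >= 60, so carry 1 hour, minutes = 11
Hours: 2 + 8 + 1 = 11
Result: 11:11

11:11


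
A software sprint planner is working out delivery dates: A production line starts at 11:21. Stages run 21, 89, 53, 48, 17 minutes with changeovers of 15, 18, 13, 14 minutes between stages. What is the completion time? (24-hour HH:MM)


Start: 11:21 = 681 min from midnight
  after task 1 (21 min): 11:42
  after break (15 min): 11:57
  after task 2 (89 min): 13:26
  after break (18 min): 13:44
  after task 3 (53 min): 14:37
  after break (13 min): 14:50
  after task 4 (48 min): 15:38
  after break (14 min): 15:52
  after task 5 (17 min): 16:09
Total elapsed: 288 minutes
End time: 16:09

16:09


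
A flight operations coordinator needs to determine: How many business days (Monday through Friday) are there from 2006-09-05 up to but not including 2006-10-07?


Start: 2006-09-05 (Tuesday)
End (exclusive): 2006-10-07 (Saturday)
Total calendar days: 32
Full weeks: 32 // 7 = 4 -> 20 weekdays
Remaining 4 days starting on Tuesday:
  Tue(w), Wed(w), Thu(w), Fri(w) -> 4 weekdays
Total business days: 20 + 4 = 24

24


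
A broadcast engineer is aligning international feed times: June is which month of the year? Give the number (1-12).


Calendar month order:
5. May
6. June <--
7. July
June is month number 6

6


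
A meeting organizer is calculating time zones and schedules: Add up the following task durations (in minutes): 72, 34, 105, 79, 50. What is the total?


Durations: 72, 34, 105, 79, 50
Running sum: 72
+ 34 = 106
+ 105 = 211
+ 79 = 290
+ 50 = 340
Total duration: 340 minutes
That is 5 hours and 40 minutes

340


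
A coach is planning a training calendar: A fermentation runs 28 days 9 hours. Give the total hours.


Days: 28
Extra hours: 9
Hours per day: 24
Days to hours: 28 x 24 = 672
Total: 672 + 9 = 681

681


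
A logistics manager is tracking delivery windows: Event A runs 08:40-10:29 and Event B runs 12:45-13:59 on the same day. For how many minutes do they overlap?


Interval A: [520, 629] minutes from midnight
Interval B: [765, 839] minutes from midnight
Overlap start = max(520, 765) = 765
Overlap end = min(629, 839) = 629
End <= start, so the intervals do not overlap: 0 minutes

0


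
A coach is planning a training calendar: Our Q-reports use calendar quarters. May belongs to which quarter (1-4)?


Month: May (month 5)
Q1: January-March (months 1-3)
Q2: April-June (months 4-6)
Q3: July-September (months 7-9)
Q4: October-December (months 10-12)
Month 5 falls in Q2

2


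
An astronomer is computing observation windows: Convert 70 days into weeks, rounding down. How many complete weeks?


Total days: 70
Days per week: 7
Division: 70 / 7 = 10 remainder 0
Complete weeks: 10
Remaining days: 0

10


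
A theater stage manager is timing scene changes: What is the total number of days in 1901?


Year: 1901
Check leap year rules:
Divisible by 4? No
1901 is not a leap year
Days: 365

365


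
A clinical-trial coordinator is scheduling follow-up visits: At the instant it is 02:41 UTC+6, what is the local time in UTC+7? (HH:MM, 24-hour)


Local time: 02:41 at UTC+6 (offset 6h)
Target zone: UTC+7 (offset 7h)
Difference: 7 - (6) = 1 hours
Calculation: 2 + (1) = 3
Result: 03:41

03:41


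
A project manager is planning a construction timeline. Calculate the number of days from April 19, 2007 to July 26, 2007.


Start date: 2007-04-19
End date: 2007-07-26
Apr 2007: +12 days
May 2007: +31 days
Jun 2007: +30 days
Jul 2007: +25 days
Total: 98 days

98


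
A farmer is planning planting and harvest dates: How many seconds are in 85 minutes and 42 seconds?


Minutes: 85
Extra seconds: 42
Seconds per minute: 60
Minutes to seconds: 85 x 60 = 5100
Total: 5100 + 42 = 5142

5142


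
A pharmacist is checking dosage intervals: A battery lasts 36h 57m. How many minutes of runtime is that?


Hours: 36
Extra minutes: 57
Minutes per hour: 60
Hours to minutes: 36 x 60 = 2160
Total: 2160 + 57 = 2217

2217


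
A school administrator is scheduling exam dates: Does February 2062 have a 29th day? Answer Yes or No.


Year: 2062
Divisible by 4? 2062 / 4 = 515.5 -> No
Not divisible by 4, so NOT a leap year

No


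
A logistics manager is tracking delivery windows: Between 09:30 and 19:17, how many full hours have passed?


Start: 09:30
End: 19:17
Hour difference: 19 - 9 = 10 hours
Minute difference: 17 - 30 = -13 minutes
Total minutes: 587
Complete hours: 587 / 60 = 9 (remainder 47)

9


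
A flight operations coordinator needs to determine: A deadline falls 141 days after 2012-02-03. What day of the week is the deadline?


Start: 2012-02-03 (Friday)
Step 1 - find target date: add 141 days
  2012-02-03 + 141 days = 2012-06-23
Step 2 - day of week:
  141 mod 7 = 1
  Friday + 1 days -> Saturday
Result: Saturday (2012-06-23)

Saturday


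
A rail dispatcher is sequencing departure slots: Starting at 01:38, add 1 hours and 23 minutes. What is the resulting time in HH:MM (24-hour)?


Start time: 01:38
Adding: 1 hours 23 minutes
Minutes: 38 + 23 = 61
Minute overflow: 61 >= 60, so carry 1 hour, minutes = 1
Hours: 1 + 1 + 1 = 3
Result: 03:01

03:01


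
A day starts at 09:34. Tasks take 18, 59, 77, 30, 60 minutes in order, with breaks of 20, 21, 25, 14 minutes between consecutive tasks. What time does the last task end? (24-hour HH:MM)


Start: 09:34 = 574 min from midnight
  after task 1 (18 min): 09:52
  after break (20 min): 10:12
  after task 2 (59 min): 11:11
  after break (21 min): 11:32
  after task 3 (77 min): 12:49
  after break (25 min): 13:14
  after task 4 (30 min): 13:44
  after break (14 min): 13:58
  after task 5 (60 min): 14:58
Total elapsed: 324 minutes
End time: 14:58

14:58


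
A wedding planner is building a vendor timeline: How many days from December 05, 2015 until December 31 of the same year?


Start: December 05, 2015
End: December 31, 2015
Days left in December: 26
Total: 26 days

26


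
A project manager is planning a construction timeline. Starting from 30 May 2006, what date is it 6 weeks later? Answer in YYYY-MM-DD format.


Start: 2006-05-30
Weeks to add: 6
Convert to days: 6 x 7 = 42 days
Add 42 days to 2006-05-30
Result: 2006-07-11

2006-07-11


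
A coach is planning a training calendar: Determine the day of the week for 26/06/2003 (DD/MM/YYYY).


Date: 2003-06-26
January 1, 2003 is a Wednesday
Day of year: 177
Offset from Jan 1: 176 days
176 mod 7 = 1
Result: Thursday

Thursday


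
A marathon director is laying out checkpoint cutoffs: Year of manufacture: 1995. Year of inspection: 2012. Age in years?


Birth year: 1995
Current year: 2012
Age = current year - birth year
Age = 2012 - 1995 = 17

17


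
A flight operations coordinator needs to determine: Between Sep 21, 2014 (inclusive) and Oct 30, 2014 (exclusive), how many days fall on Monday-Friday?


Start: 2014-09-21 (Sunday)
End (exclusive): 2014-10-30 (Thursday)
Total calendar days: 39
Full weeks: 39 // 7 = 5 -> 25 weekdays
Remaining 4 days starting on Sunday:
  Sun(-), Mon(w), Tue(w), Wed(w) -> 3 weekdays
Total business days: 25 + 3 = 28

28


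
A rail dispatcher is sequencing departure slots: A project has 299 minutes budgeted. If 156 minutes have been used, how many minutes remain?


Total budget: 299 minutes
Time used: 156 minutes
Remaining: 299 - 156 = 143 minutes
Percent used: 52.2%
Percent remaining: 47.8%

143


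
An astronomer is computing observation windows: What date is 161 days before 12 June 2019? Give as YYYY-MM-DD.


Start: 2019-06-12
Subtracting 161 days
Days already passed in June: 12
After going back through June: 149 more days to subtract
May 2019: 31 days, 118 remaining
April 2019: 30 days, 88 remaining
March 2019: 31 days, 57 remaining
February 2019: 28 days, 29 remaining
Result: 2019-01-02

2019-01-02


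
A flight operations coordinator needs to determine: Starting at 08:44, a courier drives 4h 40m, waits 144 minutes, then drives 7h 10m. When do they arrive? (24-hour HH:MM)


Depart: 08:44
Leg 1: +280 min -> 13:24
Layover: +144 min -> 15:48
Leg 2: +430 min -> 22:58
Total travel: 854 minutes = 14h 14m
Arrival: 22:58

22:58


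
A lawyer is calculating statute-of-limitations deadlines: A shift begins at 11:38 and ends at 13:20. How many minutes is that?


Start time: 11:38 = 698 minutes from midnight
End time: 13:20 = 800 minutes from midnight
Difference: 800 - 698 = 102 minutes
That is 1 hours and 42 minutes

102


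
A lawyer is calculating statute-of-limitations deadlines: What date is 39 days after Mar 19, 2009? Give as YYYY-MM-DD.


Start: 2009-03-19
Adding 39 days
Days remaining in March: 12
After March: 27 days still to add
April 2009 has 30 days, need 27
Result: 2009-04-27

2009-04-27
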